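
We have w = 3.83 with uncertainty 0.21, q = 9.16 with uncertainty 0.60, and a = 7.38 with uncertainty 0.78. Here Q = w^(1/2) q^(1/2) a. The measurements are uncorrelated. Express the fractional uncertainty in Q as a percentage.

Relative error in a monomial: (δQ/Q)² = Σ (nᵢ · δxᵢ/xᵢ)².
  (½·δw/w)² = (0.5×0.0548)² = 0.000752;  (½·δq/q)² = (0.5×0.0655)² = 0.00107;  (1·δa/a)² = (1×0.106)² = 0.0112
δQ/Q = √(0.0130) = 0.114

11.4%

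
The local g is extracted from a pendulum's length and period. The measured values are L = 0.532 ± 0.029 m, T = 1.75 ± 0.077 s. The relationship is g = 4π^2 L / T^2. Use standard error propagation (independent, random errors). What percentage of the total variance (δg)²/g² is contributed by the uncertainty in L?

27.7%

(δg/g)² = (1·δL/L)² + (-2·δT/T)²
  L term: (1×0.0545)² = 0.00297
  T term: (-2×0.0440)² = 0.00774
Total = 0.0107. Share from L = 0.00297/0.0107 = 0.277.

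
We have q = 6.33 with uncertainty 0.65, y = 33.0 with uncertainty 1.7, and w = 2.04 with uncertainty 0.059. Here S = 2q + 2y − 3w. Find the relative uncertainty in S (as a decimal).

0.0502

Absolute uncertainties add in quadrature for a linear combination:
  (2·δq)² = 1.69;  (2·δy)² = 11.6;  (3·δw)² = 0.0313
δS = √(13.3) = 3.64
S = 72.5, so δS/S = 3.64/72.5 = 0.0502.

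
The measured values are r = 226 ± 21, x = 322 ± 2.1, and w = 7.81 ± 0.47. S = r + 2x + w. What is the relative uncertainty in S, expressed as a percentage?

2.44%

For a sum/difference, combine absolute errors in quadrature:
  (δr)² = 441;  (2·δx)² = 17.6;  (δw)² = 0.221
δS = √(459) = 21.4
S = 878, so δS/S = 21.4/878 = 0.0244.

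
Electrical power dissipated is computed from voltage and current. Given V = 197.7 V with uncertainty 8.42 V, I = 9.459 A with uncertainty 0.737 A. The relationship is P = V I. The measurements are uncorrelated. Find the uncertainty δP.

166 W

P is a product of powers, so relative uncertainties combine in quadrature:
  (1·δV/V)² = (1×0.0426)² = 0.00181;  (1·δI/I)² = (1×0.0779)² = 0.00607
δP/P = √(0.00788) = 0.0888
P = 1870 W, so δP = 0.0888 × 1870 = 166 W.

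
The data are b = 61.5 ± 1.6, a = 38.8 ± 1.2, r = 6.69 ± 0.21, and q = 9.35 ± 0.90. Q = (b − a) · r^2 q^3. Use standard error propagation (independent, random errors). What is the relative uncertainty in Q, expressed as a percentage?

30.8%

Let u = b − a = 22.7. δu = √(δb² + δa²) = √(2.56 + 1.44) = 2.00, so δu/u = 0.0881.
Q is then a monomial in u, r, q:
δQ/Q = √((δu/u)² + (2·δr/r)² + (3·δq/q)²) = √(0.00776 + 0.00394 + 0.0834) = 0.308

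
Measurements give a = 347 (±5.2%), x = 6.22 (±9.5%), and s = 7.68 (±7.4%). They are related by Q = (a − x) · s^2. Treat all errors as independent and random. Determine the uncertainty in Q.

Let u = a − x = 341. δu = √(δa² + δx²) = √(326 + 0.349) = 18.1, so δu/u = 0.0530.
Q is then a monomial in u, s:
δQ/Q = √((δu/u)² + (2·δs/s)²) = √(0.00281 + 0.0219) = 0.157
Q = 20100, so δQ = 0.157 × 20100 = 3160.

3160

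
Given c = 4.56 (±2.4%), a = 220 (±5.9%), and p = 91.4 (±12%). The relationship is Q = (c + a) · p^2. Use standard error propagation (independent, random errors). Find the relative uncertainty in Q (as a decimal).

0.247

Let u = c + a = 225. δu = √(δc² + δa²) = √(0.0120 + 168) = 13.0, so δu/u = 0.0578.
Q is then a monomial in u, p:
δQ/Q = √((δu/u)² + (2·δp/p)²) = √(0.00334 + 0.0576) = 0.247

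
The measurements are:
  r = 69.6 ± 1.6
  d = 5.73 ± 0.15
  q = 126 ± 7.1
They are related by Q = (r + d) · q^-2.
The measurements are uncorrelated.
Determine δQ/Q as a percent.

Let u = r + d = 75.3. δu = √(δr² + δd²) = √(2.56 + 0.0225) = 1.61, so δu/u = 0.0213.
Q is then a monomial in u, q:
δQ/Q = √((δu/u)² + (-2·δq/q)²) = √(0.000455 + 0.0127) = 0.115

11.5%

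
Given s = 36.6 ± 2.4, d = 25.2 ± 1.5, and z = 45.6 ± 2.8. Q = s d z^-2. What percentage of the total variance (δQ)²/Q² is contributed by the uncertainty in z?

65.8%

(δQ/Q)² = (1·δs/s)² + (1·δd/d)² + (-2·δz/z)²
  s term: (1×0.0656)² = 0.00430
  d term: (1×0.0595)² = 0.00354
  z term: (-2×0.0614)² = 0.0151
Total = 0.0229. Share from z = 0.0151/0.0229 = 0.658.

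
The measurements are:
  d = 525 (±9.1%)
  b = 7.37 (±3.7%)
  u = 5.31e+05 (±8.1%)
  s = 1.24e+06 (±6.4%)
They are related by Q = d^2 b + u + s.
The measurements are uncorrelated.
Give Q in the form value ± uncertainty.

(3.80 ± 0.388) × 10^6

Let p = d^2·b = 2.03e+06. δp/p = √((2·δd/d)² + (1·δb/b)²) = √(0.0331 + 0.00137) = 0.186, so δp = 3.77e+05.
Q = p + u + s: δQ = √(δp² + δu² + δs²) = √(1.42e+11 + 1.85e+09 + 6.3e+09) = 3.88e+05
Q = 3.8e+06.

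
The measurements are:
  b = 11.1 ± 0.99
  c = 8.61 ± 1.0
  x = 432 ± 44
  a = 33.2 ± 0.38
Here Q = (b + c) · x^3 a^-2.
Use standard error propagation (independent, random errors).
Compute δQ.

Let u = b + c = 19.7. δu = √(δb² + δc²) = √(0.980 + 1.00) = 1.41, so δu/u = 0.0714.
Q is then a monomial in u, x, a:
δQ/Q = √((δu/u)² + (3·δx/x)² + (-2·δa/a)²) = √(0.00510 + 0.0934 + 0.000524) = 0.315
Q = 1.44e+06, so δQ = 0.315 × 1.44e+06 = 4.54e+05.

4.54e+05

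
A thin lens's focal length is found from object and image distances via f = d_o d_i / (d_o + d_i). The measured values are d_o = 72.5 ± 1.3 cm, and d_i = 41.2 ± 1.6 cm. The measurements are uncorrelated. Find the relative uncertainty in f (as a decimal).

∂f/∂d_o = (d_i/(d_o+d_i))² = 0.131;  ∂f/∂d_i = (d_o/(d_o+d_i))² = 0.407
δf = √((∂f/∂d_o · δd_o)² + (∂f/∂d_i · δd_i)²) = √(0.0291 + 0.423) = 0.673 cm
f = 26.3 cm, so δf/f = 0.673/26.3 = 0.0256.

0.0256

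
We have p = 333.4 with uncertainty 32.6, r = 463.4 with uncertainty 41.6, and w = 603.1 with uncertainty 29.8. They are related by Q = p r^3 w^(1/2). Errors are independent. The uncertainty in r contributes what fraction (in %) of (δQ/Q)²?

(δQ/Q)² = (1·δp/p)² + (3·δr/r)² + (½·δw/w)²
  p term: (1×0.0978)² = 0.00956
  r term: (3×0.0898)² = 0.0725
  w term: (0.5×0.0494)² = 0.000610
Total = 0.0827. Share from r = 0.0725/0.0827 = 0.877.

87.7%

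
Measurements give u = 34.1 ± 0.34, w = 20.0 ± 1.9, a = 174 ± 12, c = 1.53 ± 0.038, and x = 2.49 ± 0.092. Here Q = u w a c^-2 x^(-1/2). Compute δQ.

4150

Since Q is a product/quotient, work with relative uncertainties:
  (1·δu/u)² = (1×0.00997)² = 9.94e-05;  (1·δw/w)² = (1×0.0950)² = 0.00903;  (1·δa/a)² = (1×0.0690)² = 0.00476;  (-2·δc/c)² = (-2×0.0248)² = 0.00247;  (−½·δx/x)² = (-0.5×0.0369)² = 0.000341
δQ/Q = √(0.0167) = 0.129
Q = 32100, so δQ = 0.129 × 32100 = 4150.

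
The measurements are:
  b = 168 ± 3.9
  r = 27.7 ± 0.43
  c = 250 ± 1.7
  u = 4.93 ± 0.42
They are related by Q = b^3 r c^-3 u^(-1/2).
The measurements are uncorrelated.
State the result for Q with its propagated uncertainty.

3.79 ± 0.324

Products/powers → add relative errors in quadrature, weighted by exponent:
  (3·δb/b)² = (3×0.0232)² = 0.00485;  (1·δr/r)² = (1×0.0155)² = 0.000241;  (-3·δc/c)² = (-3×0.00680)² = 0.000416;  (−½·δu/u)² = (-0.5×0.0852)² = 0.00181
δQ/Q = √(0.00732) = 0.0856
Q = 3.79, so δQ = 0.0856 × 3.79 = 0.324.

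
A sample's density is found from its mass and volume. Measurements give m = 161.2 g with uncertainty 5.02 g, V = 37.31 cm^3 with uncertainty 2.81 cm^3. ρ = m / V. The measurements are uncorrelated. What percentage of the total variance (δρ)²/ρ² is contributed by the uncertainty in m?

14.6%

(δρ/ρ)² = (1·δm/m)² + (-1·δV/V)²
  m term: (1×0.0311)² = 0.000970
  V term: (-1×0.0753)² = 0.00567
Total = 0.00664. Share from m = 0.000970/0.00664 = 0.146.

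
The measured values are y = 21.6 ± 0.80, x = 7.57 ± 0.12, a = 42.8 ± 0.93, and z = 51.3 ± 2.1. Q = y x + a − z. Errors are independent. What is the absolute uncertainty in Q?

6.98

Let p = y·x = 164. δp/p = √((1·δy/y)² + (1·δx/x)²) = √(0.00137 + 0.000251) = 0.0403, so δp = 6.59.
Q = p + a − z: δQ = √(δp² + δa² + δz²) = √(43.4 + 0.865 + 4.41) = 6.98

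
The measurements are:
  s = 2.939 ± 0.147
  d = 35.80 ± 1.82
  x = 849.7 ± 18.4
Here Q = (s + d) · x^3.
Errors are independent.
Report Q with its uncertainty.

(2.377 ± 0.191) × 10^10

Let u = s + d = 38.74. δu = √(δs² + δd²) = √(0.0216 + 3.31) = 1.83, so δu/u = 0.0471.
Q is then a monomial in u, x:
δQ/Q = √((δu/u)² + (3·δx/x)²) = √(0.00222 + 0.00422) = 0.0803
Q = 2.377e+10, so δQ = 0.0803 × 2.377e+10 = 1.91e+09.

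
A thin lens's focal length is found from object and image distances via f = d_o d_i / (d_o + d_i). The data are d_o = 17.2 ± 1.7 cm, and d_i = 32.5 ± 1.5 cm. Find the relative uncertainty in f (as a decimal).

∂f/∂d_o = (d_i/(d_o+d_i))² = 0.428;  ∂f/∂d_i = (d_o/(d_o+d_i))² = 0.120
δf = √((∂f/∂d_o · δd_o)² + (∂f/∂d_i · δd_i)²) = √(0.528 + 0.0323) = 0.749 cm
f = 11.2 cm, so δf/f = 0.749/11.2 = 0.0666.

0.0666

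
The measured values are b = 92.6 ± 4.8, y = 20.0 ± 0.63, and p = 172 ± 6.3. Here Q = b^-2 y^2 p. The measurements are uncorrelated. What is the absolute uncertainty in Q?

1.02

Q is a product of powers, so relative uncertainties combine in quadrature:
  (-2·δb/b)² = (-2×0.0518)² = 0.0107;  (2·δy/y)² = (2×0.0315)² = 0.00397;  (1·δp/p)² = (1×0.0366)² = 0.00134
δQ/Q = √(0.0161) = 0.127
Q = 8.02, so δQ = 0.127 × 8.02 = 1.02.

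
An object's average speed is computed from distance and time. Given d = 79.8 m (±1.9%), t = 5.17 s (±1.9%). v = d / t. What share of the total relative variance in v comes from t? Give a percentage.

50.0%

(δv/v)² = (1·δd/d)² + (-1·δt/t)²
  d term: (1×0.0190)² = 0.000361
  t term: (-1×0.0190)² = 0.000361
Total = 0.000722. Share from t = 0.000361/0.000722 = 0.500.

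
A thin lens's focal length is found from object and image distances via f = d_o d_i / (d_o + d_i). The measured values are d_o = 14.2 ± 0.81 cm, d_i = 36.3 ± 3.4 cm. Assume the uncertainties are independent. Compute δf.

0.497 cm

∂f/∂d_o = (d_i/(d_o+d_i))² = 0.517;  ∂f/∂d_i = (d_o/(d_o+d_i))² = 0.0791
δf = √((∂f/∂d_o · δd_o)² + (∂f/∂d_i · δd_i)²) = √(0.175 + 0.0723) = 0.497 cm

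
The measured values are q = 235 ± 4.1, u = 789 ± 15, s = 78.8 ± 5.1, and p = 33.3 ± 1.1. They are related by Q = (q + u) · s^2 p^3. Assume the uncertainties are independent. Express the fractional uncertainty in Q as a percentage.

16.4%

Let w = q + u = 1020. δw = √(δq² + δu²) = √(16.8 + 225) = 15.6, so δw/w = 0.0152.
Q is then a monomial in w, s, p:
δQ/Q = √((δw/w)² + (2·δs/s)² + (3·δp/p)²) = √(0.000231 + 0.0168 + 0.00982) = 0.164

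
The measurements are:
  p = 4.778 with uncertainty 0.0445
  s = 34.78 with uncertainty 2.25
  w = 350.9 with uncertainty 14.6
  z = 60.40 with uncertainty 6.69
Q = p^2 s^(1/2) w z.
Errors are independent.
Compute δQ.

3.54e+05

For a monomial Q ∝ p^2, s^(1/2), w, z, fractional errors add in quadrature:
  (2·δp/p)² = (2×0.00931)² = 0.000347;  (½·δs/s)² = (0.5×0.0647)² = 0.00105;  (1·δw/w)² = (1×0.0416)² = 0.00173;  (1·δz/z)² = (1×0.111)² = 0.0123
δQ/Q = √(0.0154) = 0.124
Q = 2.853e+06, so δQ = 0.124 × 2.853e+06 = 3.54e+05.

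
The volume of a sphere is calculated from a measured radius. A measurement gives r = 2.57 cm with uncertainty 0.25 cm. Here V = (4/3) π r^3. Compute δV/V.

Products/powers → add relative errors in quadrature, weighted by exponent:
  (3·δr/r)² = (3×0.0973)² = 0.0852
δV/V = √(0.0852) = 0.292

0.292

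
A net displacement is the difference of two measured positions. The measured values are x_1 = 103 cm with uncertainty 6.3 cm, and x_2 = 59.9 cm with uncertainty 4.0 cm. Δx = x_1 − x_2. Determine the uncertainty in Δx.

7.46 cm

Absolute uncertainties add in quadrature for a linear combination:
  (δx_1)² = 39.7;  (δx_2)² = 16.0
δΔx = √(55.7) = 7.46 cm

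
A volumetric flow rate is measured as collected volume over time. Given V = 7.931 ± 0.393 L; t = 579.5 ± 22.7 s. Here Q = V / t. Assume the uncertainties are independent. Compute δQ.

Each factor contributes (exponent × relative error)² to (δQ/Q)²:
  (1·δV/V)² = (1×0.0496)² = 0.00246;  (-1·δt/t)² = (-1×0.0392)² = 0.00153
δQ/Q = √(0.00399) = 0.0632
Q = 0.01369 L/s, so δQ = 0.0632 × 0.01369 = 0.000864 L/s.

0.000864 L/s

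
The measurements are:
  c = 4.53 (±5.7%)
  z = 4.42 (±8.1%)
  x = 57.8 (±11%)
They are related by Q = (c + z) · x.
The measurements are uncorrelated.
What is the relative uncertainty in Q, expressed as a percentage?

Let u = c + z = 8.95. δu = √(δc² + δz²) = √(0.0667 + 0.128) = 0.441, so δu/u = 0.0493.
Q is then a monomial in u, x:
δQ/Q = √((δu/u)² + (1·δx/x)²) = √(0.00243 + 0.0121) = 0.121

12.1%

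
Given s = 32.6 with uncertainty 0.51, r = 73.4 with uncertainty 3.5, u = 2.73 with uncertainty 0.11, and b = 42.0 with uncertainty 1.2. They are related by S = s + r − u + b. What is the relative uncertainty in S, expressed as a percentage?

2.57%

For a sum/difference, combine absolute errors in quadrature:
  (δs)² = 0.260;  (δr)² = 12.2;  (δu)² = 0.0121;  (δb)² = 1.44
δS = √(14.0) = 3.74
S = 145, so δS/S = 3.74/145 = 0.0257.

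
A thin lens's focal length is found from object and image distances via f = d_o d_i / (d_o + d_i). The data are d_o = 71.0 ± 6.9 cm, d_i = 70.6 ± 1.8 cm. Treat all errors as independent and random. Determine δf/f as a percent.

∂f/∂d_o = (d_i/(d_o+d_i))² = 0.249;  ∂f/∂d_i = (d_o/(d_o+d_i))² = 0.251
δf = √((∂f/∂d_o · δd_o)² + (∂f/∂d_i · δd_i)²) = √(2.94 + 0.205) = 1.77 cm
f = 35.4 cm, so δf/f = 1.77/35.4 = 0.0501.

5.01%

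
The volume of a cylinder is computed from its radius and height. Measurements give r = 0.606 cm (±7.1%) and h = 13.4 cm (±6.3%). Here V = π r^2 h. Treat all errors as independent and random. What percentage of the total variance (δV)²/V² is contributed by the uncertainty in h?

(δV/V)² = (2·δr/r)² + (1·δh/h)²
  r term: (2×0.0710)² = 0.0202
  h term: (1×0.0630)² = 0.00397
Total = 0.0241. Share from h = 0.00397/0.0241 = 0.164.

16.4%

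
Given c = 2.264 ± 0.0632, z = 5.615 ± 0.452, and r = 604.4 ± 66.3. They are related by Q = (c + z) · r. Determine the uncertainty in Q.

591

Let u = c + z = 7.879. δu = √(δc² + δz²) = √(0.00399 + 0.204) = 0.456, so δu/u = 0.0579.
Q is then a monomial in u, r:
δQ/Q = √((δu/u)² + (1·δr/r)²) = √(0.00336 + 0.0120) = 0.124
Q = 4762, so δQ = 0.124 × 4762 = 591.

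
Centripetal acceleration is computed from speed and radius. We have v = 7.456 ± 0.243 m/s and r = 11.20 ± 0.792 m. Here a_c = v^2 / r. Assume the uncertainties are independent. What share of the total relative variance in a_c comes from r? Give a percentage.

(δa_c/a_c)² = (2·δv/v)² + (-1·δr/r)²
  v term: (2×0.0326)² = 0.00425
  r term: (-1×0.0707)² = 0.00500
Total = 0.00925. Share from r = 0.00500/0.00925 = 0.541.

54.1%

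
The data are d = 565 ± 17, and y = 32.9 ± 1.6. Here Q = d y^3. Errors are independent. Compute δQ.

3e+06

For a monomial Q ∝ d, y^3, fractional errors add in quadrature:
  (1·δd/d)² = (1×0.0301)² = 0.000905;  (3·δy/y)² = (3×0.0486)² = 0.0213
δQ/Q = √(0.0222) = 0.149
Q = 2.01e+07, so δQ = 0.149 × 2.01e+07 = 3e+06.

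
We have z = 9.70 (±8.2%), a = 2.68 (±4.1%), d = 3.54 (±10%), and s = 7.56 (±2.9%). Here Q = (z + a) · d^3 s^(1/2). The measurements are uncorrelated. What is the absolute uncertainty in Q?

Let u = z + a = 12.4. δu = √(δz² + δa²) = √(0.633 + 0.0121) = 0.803, so δu/u = 0.0649.
Q is then a monomial in u, d, s:
δQ/Q = √((δu/u)² + (3·δd/d)² + (½·δs/s)²) = √(0.00421 + 0.0900 + 0.000210) = 0.307
Q = 1510, so δQ = 0.307 × 1510 = 464.

464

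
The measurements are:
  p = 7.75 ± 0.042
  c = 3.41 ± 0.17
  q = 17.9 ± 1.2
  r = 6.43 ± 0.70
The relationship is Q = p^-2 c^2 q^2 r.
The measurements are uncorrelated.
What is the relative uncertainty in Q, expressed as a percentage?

Products/powers → add relative errors in quadrature, weighted by exponent:
  (-2·δp/p)² = (-2×0.00542)² = 0.000117;  (2·δc/c)² = (2×0.0499)² = 0.00994;  (2·δq/q)² = (2×0.0670)² = 0.0180;  (1·δr/r)² = (1×0.109)² = 0.0119
δQ/Q = √(0.0399) = 0.200

20.0%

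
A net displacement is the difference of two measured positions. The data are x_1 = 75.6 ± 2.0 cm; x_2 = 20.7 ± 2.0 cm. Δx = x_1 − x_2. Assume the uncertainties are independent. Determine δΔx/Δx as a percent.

5.15%

Δx is a linear combination, so absolute uncertainties add in quadrature:
  (δx_1)² = 4.00;  (δx_2)² = 4.00
δΔx = √(8.00) = 2.83 cm
Δx = 54.9 cm, so δΔx/Δx = 2.83/54.9 = 0.0515.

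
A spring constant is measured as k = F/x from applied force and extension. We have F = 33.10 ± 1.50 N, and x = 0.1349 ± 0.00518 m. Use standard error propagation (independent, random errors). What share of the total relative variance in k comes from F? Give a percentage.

58.2%

(δk/k)² = (1·δF/F)² + (-1·δx/x)²
  F term: (1×0.0453)² = 0.00205
  x term: (-1×0.0384)² = 0.00147
Total = 0.00353. Share from F = 0.00205/0.00353 = 0.582.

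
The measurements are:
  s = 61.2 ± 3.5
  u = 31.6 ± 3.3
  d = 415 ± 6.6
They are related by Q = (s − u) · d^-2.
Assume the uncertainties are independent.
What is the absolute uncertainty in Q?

2.85e-05

Let w = s − u = 29.6. δw = √(δs² + δu²) = √(12.2 + 10.9) = 4.81, so δw/w = 0.163.
Q is then a monomial in w, d:
δQ/Q = √((δw/w)² + (-2·δd/d)²) = √(0.0264 + 0.00101) = 0.166
Q = 0.000172, so δQ = 0.166 × 0.000172 = 2.85e-05.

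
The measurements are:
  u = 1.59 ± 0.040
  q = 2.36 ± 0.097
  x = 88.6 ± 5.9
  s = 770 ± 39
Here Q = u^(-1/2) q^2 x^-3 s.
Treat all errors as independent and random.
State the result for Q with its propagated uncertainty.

For a monomial Q ∝ u^(-1/2), q^2, x^-3, s, fractional errors add in quadrature:
  (−½·δu/u)² = (-0.5×0.0252)² = 0.000158;  (2·δq/q)² = (2×0.0411)² = 0.00676;  (-3·δx/x)² = (-3×0.0666)² = 0.0399;  (1·δs/s)² = (1×0.0506)² = 0.00257
δQ/Q = √(0.0494) = 0.222
Q = 0.00489, so δQ = 0.222 × 0.00489 = 0.00109.

0.00489 ± 0.00109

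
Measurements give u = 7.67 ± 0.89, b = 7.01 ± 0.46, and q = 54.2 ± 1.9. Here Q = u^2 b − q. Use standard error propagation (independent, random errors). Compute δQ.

Let p = u^2·b = 412. δp/p = √((2·δu/u)² + (1·δb/b)²) = √(0.0539 + 0.00431) = 0.241, so δp = 99.5.
Q = p − q: δQ = √(δp² + δq²) = √(9890 + 3.61) = 99.5

99.5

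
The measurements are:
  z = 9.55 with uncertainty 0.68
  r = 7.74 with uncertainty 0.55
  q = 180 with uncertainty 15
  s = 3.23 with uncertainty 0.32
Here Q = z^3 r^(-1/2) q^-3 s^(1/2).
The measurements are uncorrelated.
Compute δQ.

3.23e-05

Relative error in a monomial: (δQ/Q)² = Σ (nᵢ · δxᵢ/xᵢ)².
  (3·δz/z)² = (3×0.0712)² = 0.0456;  (−½·δr/r)² = (-0.5×0.0711)² = 0.00126;  (-3·δq/q)² = (-3×0.0833)² = 0.0625;  (½·δs/s)² = (0.5×0.0991)² = 0.00245
δQ/Q = √(0.112) = 0.334
Q = 9.65e-05, so δQ = 0.334 × 9.65e-05 = 3.23e-05.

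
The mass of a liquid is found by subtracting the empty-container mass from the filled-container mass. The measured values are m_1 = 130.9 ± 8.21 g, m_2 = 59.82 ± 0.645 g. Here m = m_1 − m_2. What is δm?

8.24 g

Absolute uncertainties add in quadrature for a linear combination:
  (δm_1)² = 67.4;  (δm_2)² = 0.416
δm = √(67.8) = 8.24 g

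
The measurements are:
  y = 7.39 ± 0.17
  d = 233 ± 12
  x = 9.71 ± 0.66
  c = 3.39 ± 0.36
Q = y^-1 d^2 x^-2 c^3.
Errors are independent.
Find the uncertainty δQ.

Each factor contributes (exponent × relative error)² to (δQ/Q)²:
  (-1·δy/y)² = (-1×0.0230)² = 0.000529;  (2·δd/d)² = (2×0.0515)² = 0.0106;  (-2·δx/x)² = (-2×0.0680)² = 0.0185;  (3·δc/c)² = (3×0.106)² = 0.101
δQ/Q = √(0.131) = 0.362
Q = 3040, so δQ = 0.362 × 3040 = 1100.

1100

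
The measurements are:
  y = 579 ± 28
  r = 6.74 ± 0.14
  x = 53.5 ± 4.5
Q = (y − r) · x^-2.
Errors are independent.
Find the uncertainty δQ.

0.0350

Let u = y − r = 572. δu = √(δy² + δr²) = √(784 + 0.0196) = 28.0, so δu/u = 0.0489.
Q is then a monomial in u, x:
δQ/Q = √((δu/u)² + (-2·δx/x)²) = √(0.00239 + 0.0283) = 0.175
Q = 0.200, so δQ = 0.175 × 0.200 = 0.0350.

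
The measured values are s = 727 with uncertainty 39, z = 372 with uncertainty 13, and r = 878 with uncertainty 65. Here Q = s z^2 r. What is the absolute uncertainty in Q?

1.02e+10

Since Q is a product/quotient, work with relative uncertainties:
  (1·δs/s)² = (1×0.0536)² = 0.00288;  (2·δz/z)² = (2×0.0349)² = 0.00488;  (1·δr/r)² = (1×0.0740)² = 0.00548
δQ/Q = √(0.0132) = 0.115
Q = 8.83e+10, so δQ = 0.115 × 8.83e+10 = 1.02e+10.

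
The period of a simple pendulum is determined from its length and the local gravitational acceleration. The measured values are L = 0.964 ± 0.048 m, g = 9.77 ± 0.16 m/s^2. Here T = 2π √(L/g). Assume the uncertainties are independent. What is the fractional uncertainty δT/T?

0.0262

Products/powers → add relative errors in quadrature, weighted by exponent:
  (½·δL/L)² = (0.5×0.0498)² = 0.000620;  (−½·δg/g)² = (-0.5×0.0164)² = 6.7e-05
δT/T = √(0.000687) = 0.0262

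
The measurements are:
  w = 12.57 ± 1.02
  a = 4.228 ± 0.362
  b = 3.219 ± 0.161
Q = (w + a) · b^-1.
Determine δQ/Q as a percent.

Let u = w + a = 16.80. δu = √(δw² + δa²) = √(1.04 + 0.131) = 1.08, so δu/u = 0.0644.
Q is then a monomial in u, b:
δQ/Q = √((δu/u)² + (-1·δb/b)²) = √(0.00415 + 0.00250) = 0.0816

8.16%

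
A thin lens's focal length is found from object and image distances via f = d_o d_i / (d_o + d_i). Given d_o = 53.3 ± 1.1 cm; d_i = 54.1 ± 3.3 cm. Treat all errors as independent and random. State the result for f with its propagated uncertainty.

26.8 ± 0.859 cm

∂f/∂d_o = (d_i/(d_o+d_i))² = 0.254;  ∂f/∂d_i = (d_o/(d_o+d_i))² = 0.246
δf = √((∂f/∂d_o · δd_o)² + (∂f/∂d_i · δd_i)²) = √(0.0779 + 0.661) = 0.859 cm
f = 26.8 cm.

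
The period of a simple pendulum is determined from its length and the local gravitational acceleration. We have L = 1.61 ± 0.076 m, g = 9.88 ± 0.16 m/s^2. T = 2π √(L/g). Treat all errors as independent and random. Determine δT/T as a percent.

2.50%

T is a product of powers, so relative uncertainties combine in quadrature:
  (½·δL/L)² = (0.5×0.0472)² = 0.000557;  (−½·δg/g)² = (-0.5×0.0162)² = 6.56e-05
δT/T = √(0.000623) = 0.0250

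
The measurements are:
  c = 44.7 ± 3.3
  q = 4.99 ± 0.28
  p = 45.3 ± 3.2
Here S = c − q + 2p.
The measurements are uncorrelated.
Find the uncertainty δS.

7.21

Sums and differences: (δS)² = Σ (cᵢ δxᵢ)².
  (δc)² = 10.9;  (δq)² = 0.0784;  (2·δp)² = 41.0
δS = √(51.9) = 7.21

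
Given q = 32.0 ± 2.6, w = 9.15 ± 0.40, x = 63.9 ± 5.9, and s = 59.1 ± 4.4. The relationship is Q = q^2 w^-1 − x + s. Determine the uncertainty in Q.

Let p = q^2·w^-1 = 112. δp/p = √((2·δq/q)² + (-1·δw/w)²) = √(0.0264 + 0.00191) = 0.168, so δp = 18.8.
Q = p − x + s: δQ = √(δp² + δx² + δs²) = √(355 + 34.8 + 19.4) = 20.2

20.2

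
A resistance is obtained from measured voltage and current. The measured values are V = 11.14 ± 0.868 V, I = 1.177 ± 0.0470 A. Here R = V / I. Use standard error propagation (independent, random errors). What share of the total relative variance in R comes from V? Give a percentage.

(δR/R)² = (1·δV/V)² + (-1·δI/I)²
  V term: (1×0.0779)² = 0.00607
  I term: (-1×0.0399)² = 0.00159
Total = 0.00767. Share from V = 0.00607/0.00767 = 0.792.

79.2%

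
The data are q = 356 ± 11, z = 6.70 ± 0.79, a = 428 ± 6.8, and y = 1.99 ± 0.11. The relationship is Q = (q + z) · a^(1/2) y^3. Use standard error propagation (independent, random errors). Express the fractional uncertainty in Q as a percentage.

16.9%

Let u = q + z = 363. δu = √(δq² + δz²) = √(121 + 0.624) = 11.0, so δu/u = 0.0304.
Q is then a monomial in u, a, y:
δQ/Q = √((δu/u)² + (½·δa/a)² + (3·δy/y)²) = √(0.000925 + 6.31e-05 + 0.0275) = 0.169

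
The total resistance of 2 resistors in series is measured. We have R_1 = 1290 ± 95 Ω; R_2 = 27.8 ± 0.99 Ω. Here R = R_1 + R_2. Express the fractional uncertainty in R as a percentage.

R is a linear combination, so absolute uncertainties add in quadrature:
  (δR_1)² = 9020;  (δR_2)² = 0.980
δR = √(9030) = 95.0 Ω
R = 1320 Ω, so δR/R = 95.0/1320 = 0.0721.

7.21%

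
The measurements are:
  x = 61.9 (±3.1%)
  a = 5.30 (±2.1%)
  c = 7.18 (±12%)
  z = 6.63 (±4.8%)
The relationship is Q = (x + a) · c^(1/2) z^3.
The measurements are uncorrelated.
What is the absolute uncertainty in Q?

Let u = x + a = 67.2. δu = √(δx² + δa²) = √(3.68 + 0.0124) = 1.92, so δu/u = 0.0286.
Q is then a monomial in u, c, z:
δQ/Q = √((δu/u)² + (½·δc/c)² + (3·δz/z)²) = √(0.000818 + 0.00360 + 0.0207) = 0.159
Q = 52500, so δQ = 0.159 × 52500 = 8320.

8320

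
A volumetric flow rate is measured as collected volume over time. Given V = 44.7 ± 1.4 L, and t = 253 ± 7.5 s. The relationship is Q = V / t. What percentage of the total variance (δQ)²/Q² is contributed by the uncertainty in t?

(δQ/Q)² = (1·δV/V)² + (-1·δt/t)²
  V term: (1×0.0313)² = 0.000981
  t term: (-1×0.0296)² = 0.000879
Total = 0.00186. Share from t = 0.000879/0.00186 = 0.473.

47.3%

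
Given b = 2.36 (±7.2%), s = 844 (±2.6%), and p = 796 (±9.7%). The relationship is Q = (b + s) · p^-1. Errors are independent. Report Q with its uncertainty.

Let u = b + s = 846. δu = √(δb² + δs²) = √(0.0289 + 482) = 21.9, so δu/u = 0.0259.
Q is then a monomial in u, p:
δQ/Q = √((δu/u)² + (-1·δp/p)²) = √(0.000672 + 0.00941) = 0.100
Q = 1.06, so δQ = 0.100 × 1.06 = 0.107.

1.06 ± 0.107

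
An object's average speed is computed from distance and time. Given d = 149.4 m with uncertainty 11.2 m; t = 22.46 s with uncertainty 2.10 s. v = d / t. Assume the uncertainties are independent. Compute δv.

For a monomial v ∝ d, t^-1, fractional errors add in quadrature:
  (1·δd/d)² = (1×0.0750)² = 0.00562;  (-1·δt/t)² = (-1×0.0935)² = 0.00874
δv/v = √(0.0144) = 0.120
v = 6.652 m/s, so δv = 0.120 × 6.652 = 0.797 m/s.

0.797 m/s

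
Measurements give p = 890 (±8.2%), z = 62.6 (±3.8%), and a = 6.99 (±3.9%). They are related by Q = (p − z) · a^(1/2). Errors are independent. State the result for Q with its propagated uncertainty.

2190 ± 198

Let u = p − z = 827. δu = √(δp² + δz²) = √(5330 + 5.66) = 73.0, so δu/u = 0.0883.
Q is then a monomial in u, a:
δQ/Q = √((δu/u)² + (½·δa/a)²) = √(0.00779 + 0.000380) = 0.0904
Q = 2190, so δQ = 0.0904 × 2190 = 198.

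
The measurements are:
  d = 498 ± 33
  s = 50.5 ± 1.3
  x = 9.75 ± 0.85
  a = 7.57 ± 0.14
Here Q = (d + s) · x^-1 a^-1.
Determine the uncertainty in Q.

0.799

Let u = d + s = 548. δu = √(δd² + δs²) = √(1090 + 1.69) = 33.0, so δu/u = 0.0602.
Q is then a monomial in u, x, a:
δQ/Q = √((δu/u)² + (-1·δx/x)² + (-1·δa/a)²) = √(0.00363 + 0.00760 + 0.000342) = 0.108
Q = 7.43, so δQ = 0.108 × 7.43 = 0.799.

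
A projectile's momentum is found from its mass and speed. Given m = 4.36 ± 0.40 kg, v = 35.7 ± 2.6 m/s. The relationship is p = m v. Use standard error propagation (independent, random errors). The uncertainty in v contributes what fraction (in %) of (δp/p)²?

(δp/p)² = (1·δm/m)² + (1·δv/v)²
  m term: (1×0.0917)² = 0.00842
  v term: (1×0.0728)² = 0.00530
Total = 0.0137. Share from v = 0.00530/0.0137 = 0.387.

38.7%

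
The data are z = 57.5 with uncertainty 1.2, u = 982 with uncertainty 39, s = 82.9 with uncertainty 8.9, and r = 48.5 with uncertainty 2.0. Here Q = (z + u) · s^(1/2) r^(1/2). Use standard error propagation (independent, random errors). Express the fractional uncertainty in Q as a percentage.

Let w = z + u = 1040. δw = √(δz² + δu²) = √(1.44 + 1520) = 39.0, so δw/w = 0.0375.
Q is then a monomial in w, s, r:
δQ/Q = √((δw/w)² + (½·δs/s)² + (½·δr/r)²) = √(0.00141 + 0.00288 + 0.000425) = 0.0687

6.87%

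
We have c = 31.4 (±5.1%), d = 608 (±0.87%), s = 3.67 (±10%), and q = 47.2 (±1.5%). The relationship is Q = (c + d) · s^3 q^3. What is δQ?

Let u = c + d = 639. δu = √(δc² + δd²) = √(2.56 + 28.0) = 5.53, so δu/u = 0.00864.
Q is then a monomial in u, s, q:
δQ/Q = √((δu/u)² + (3·δs/s)² + (3·δq/q)²) = √(7.47e-05 + 0.0900 + 0.00202) = 0.303
Q = 3.32e+09, so δQ = 0.303 × 3.32e+09 = 1.01e+09.

1.01e+09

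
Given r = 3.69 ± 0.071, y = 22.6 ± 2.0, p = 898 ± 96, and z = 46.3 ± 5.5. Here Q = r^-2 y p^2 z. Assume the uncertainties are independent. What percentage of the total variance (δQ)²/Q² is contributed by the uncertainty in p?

66.1%

(δQ/Q)² = (-2·δr/r)² + (1·δy/y)² + (2·δp/p)² + (1·δz/z)²
  r term: (-2×0.0192)² = 0.00148
  y term: (1×0.0885)² = 0.00783
  p term: (2×0.107)² = 0.0457
  z term: (1×0.119)² = 0.0141
Total = 0.0691. Share from p = 0.0457/0.0691 = 0.661.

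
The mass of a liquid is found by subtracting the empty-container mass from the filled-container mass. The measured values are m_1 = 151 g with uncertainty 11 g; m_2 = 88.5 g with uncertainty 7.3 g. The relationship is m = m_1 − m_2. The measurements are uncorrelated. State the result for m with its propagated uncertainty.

m is a linear combination, so absolute uncertainties add in quadrature:
  (δm_1)² = 121;  (δm_2)² = 53.3
δm = √(174) = 13.2 g
m = 62.5 g.

62.5 ± 13.2 g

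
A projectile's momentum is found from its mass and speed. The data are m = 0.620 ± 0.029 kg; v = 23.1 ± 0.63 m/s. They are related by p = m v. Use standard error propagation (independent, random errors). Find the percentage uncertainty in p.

5.41%

Each factor contributes (exponent × relative error)² to (δp/p)²:
  (1·δm/m)² = (1×0.0468)² = 0.00219;  (1·δv/v)² = (1×0.0273)² = 0.000744
δp/p = √(0.00293) = 0.0541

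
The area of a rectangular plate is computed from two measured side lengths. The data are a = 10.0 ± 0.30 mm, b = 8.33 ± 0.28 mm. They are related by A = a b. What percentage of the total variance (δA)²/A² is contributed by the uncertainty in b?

55.7%

(δA/A)² = (1·δa/a)² + (1·δb/b)²
  a term: (1×0.0300)² = 0.000900
  b term: (1×0.0336)² = 0.00113
Total = 0.00203. Share from b = 0.00113/0.00203 = 0.557.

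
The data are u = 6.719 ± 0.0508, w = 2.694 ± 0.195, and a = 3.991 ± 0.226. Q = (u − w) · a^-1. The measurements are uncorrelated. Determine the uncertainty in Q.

0.0762

Let h = u − w = 4.025. δh = √(δu² + δw²) = √(0.00258 + 0.0380) = 0.202, so δh/h = 0.0501.
Q is then a monomial in h, a:
δQ/Q = √((δh/h)² + (-1·δa/a)²) = √(0.00251 + 0.00321) = 0.0756
Q = 1.009, so δQ = 0.0756 × 1.009 = 0.0762.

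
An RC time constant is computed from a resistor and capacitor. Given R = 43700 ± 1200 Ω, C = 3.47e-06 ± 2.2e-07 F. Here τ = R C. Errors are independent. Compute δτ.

0.0105 s

τ is a product of powers, so relative uncertainties combine in quadrature:
  (1·δR/R)² = (1×0.0275)² = 0.000754;  (1·δC/C)² = (1×0.0634)² = 0.00402
δτ/τ = √(0.00477) = 0.0691
τ = 0.152 s, so δτ = 0.0691 × 0.152 = 0.0105 s.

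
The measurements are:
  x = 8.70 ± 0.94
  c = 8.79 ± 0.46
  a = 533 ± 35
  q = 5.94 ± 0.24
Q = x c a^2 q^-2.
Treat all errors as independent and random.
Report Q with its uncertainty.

Since Q is a product/quotient, work with relative uncertainties:
  (1·δx/x)² = (1×0.108)² = 0.0117;  (1·δc/c)² = (1×0.0523)² = 0.00274;  (2·δa/a)² = (2×0.0657)² = 0.0172;  (-2·δq/q)² = (-2×0.0404)² = 0.00653
δQ/Q = √(0.0382) = 0.195
Q = 6.16e+05, so δQ = 0.195 × 6.16e+05 = 1.2e+05.

(6.16 ± 1.20) × 10^5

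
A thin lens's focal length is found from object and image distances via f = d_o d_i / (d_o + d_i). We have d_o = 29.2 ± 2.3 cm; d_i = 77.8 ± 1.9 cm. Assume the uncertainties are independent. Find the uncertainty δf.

∂f/∂d_o = (d_i/(d_o+d_i))² = 0.529;  ∂f/∂d_i = (d_o/(d_o+d_i))² = 0.0745
δf = √((∂f/∂d_o · δd_o)² + (∂f/∂d_i · δd_i)²) = √(1.48 + 0.0200) = 1.22 cm

1.22 cm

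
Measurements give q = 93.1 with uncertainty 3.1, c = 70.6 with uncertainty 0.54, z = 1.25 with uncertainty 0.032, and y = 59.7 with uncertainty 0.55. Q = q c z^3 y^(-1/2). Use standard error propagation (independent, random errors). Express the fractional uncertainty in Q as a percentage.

8.42%

Products/powers → add relative errors in quadrature, weighted by exponent:
  (1·δq/q)² = (1×0.0333)² = 0.00111;  (1·δc/c)² = (1×0.00765)² = 5.85e-05;  (3·δz/z)² = (3×0.0256)² = 0.00590;  (−½·δy/y)² = (-0.5×0.00921)² = 2.12e-05
δQ/Q = √(0.00709) = 0.0842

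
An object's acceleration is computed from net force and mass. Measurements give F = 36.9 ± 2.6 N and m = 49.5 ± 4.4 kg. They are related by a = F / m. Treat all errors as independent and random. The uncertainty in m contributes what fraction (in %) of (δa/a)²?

61.4%

(δa/a)² = (1·δF/F)² + (-1·δm/m)²
  F term: (1×0.0705)² = 0.00496
  m term: (-1×0.0889)² = 0.00790
Total = 0.0129. Share from m = 0.00790/0.0129 = 0.614.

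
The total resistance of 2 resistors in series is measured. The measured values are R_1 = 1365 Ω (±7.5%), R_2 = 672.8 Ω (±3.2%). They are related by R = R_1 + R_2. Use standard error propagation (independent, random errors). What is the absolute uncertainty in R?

Sums and differences: (δR)² = Σ (cᵢ δxᵢ)².
  (δR_1)² = 10500;  (δR_2)² = 464
δR = √(10900) = 105 Ω

105 Ω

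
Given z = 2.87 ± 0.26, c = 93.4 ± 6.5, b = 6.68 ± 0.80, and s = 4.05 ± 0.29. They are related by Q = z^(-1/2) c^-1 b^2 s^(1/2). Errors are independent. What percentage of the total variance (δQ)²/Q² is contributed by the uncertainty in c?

(δQ/Q)² = (−½·δz/z)² + (-1·δc/c)² + (2·δb/b)² + (½·δs/s)²
  z term: (-0.5×0.0906)² = 0.00205
  c term: (-1×0.0696)² = 0.00484
  b term: (2×0.120)² = 0.0574
  s term: (0.5×0.0716)² = 0.00128
Total = 0.0655. Share from c = 0.00484/0.0655 = 0.0739.

7.39%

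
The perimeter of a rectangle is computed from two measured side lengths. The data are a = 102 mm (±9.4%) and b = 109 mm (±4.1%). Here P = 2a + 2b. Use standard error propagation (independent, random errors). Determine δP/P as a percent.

5.01%

P is a linear combination, so absolute uncertainties add in quadrature:
  (2·δa)² = 368;  (2·δb)² = 79.9
δP = √(448) = 21.2 mm
P = 422 mm, so δP/P = 21.2/422 = 0.0501.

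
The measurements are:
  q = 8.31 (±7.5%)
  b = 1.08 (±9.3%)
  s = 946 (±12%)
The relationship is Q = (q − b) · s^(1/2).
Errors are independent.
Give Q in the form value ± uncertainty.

222 ± 23.6

Let u = q − b = 7.23. δu = √(δq² + δb²) = √(0.388 + 0.0101) = 0.631, so δu/u = 0.0873.
Q is then a monomial in u, s:
δQ/Q = √((δu/u)² + (½·δs/s)²) = √(0.00762 + 0.00360) = 0.106
Q = 222, so δQ = 0.106 × 222 = 23.6.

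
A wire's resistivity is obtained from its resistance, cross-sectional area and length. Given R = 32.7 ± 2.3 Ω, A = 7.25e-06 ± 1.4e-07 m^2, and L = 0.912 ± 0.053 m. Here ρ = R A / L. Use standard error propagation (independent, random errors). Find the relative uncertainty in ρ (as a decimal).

For a monomial ρ ∝ R, A, L^-1, fractional errors add in quadrature:
  (1·δR/R)² = (1×0.0703)² = 0.00495;  (1·δA/A)² = (1×0.0193)² = 0.000373;  (-1·δL/L)² = (-1×0.0581)² = 0.00338
δρ/ρ = √(0.00870) = 0.0933

0.0933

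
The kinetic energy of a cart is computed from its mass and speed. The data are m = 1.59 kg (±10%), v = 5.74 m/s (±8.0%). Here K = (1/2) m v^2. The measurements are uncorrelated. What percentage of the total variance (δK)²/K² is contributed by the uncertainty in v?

(δK/K)² = (1·δm/m)² + (2·δv/v)²
  m term: (1×0.100)² = 0.0100
  v term: (2×0.0800)² = 0.0256
Total = 0.0356. Share from v = 0.0256/0.0356 = 0.719.

71.9%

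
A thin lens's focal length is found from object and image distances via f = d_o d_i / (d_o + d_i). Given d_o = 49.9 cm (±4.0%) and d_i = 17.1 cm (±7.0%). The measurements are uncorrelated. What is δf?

0.677 cm

∂f/∂d_o = (d_i/(d_o+d_i))² = 0.0651;  ∂f/∂d_i = (d_o/(d_o+d_i))² = 0.555
δf = √((∂f/∂d_o · δd_o)² + (∂f/∂d_i · δd_i)²) = √(0.0169 + 0.441) = 0.677 cm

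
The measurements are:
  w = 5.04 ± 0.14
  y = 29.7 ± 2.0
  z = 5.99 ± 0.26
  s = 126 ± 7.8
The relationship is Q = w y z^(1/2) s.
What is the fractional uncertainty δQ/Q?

0.0980

For a monomial Q ∝ w, y, z^(1/2), s, fractional errors add in quadrature:
  (1·δw/w)² = (1×0.0278)² = 0.000772;  (1·δy/y)² = (1×0.0673)² = 0.00453;  (½·δz/z)² = (0.5×0.0434)² = 0.000471;  (1·δs/s)² = (1×0.0619)² = 0.00383
δQ/Q = √(0.00961) = 0.0980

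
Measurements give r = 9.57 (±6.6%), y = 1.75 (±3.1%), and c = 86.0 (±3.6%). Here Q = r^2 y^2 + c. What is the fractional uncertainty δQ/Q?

0.112

Let p = r^2·y^2 = 280. δp/p = √((2·δr/r)² + (2·δy/y)²) = √(0.0174 + 0.00384) = 0.146, so δp = 40.9.
Q = p + c: δQ = √(δp² + δc²) = √(1670 + 9.59) = 41.0
Q = 366, so δQ/Q = 41.0/366 = 0.112.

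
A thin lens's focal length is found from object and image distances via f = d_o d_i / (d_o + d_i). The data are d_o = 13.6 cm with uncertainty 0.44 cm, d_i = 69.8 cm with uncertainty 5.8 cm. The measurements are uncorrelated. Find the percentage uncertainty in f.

3.03%

∂f/∂d_o = (d_i/(d_o+d_i))² = 0.700;  ∂f/∂d_i = (d_o/(d_o+d_i))² = 0.0266
δf = √((∂f/∂d_o · δd_o)² + (∂f/∂d_i · δd_i)²) = √(0.0950 + 0.0238) = 0.345 cm
f = 11.4 cm, so δf/f = 0.345/11.4 = 0.0303.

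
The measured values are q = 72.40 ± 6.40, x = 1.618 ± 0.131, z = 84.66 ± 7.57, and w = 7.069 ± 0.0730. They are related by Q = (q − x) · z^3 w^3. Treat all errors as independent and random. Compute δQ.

4.32e+09

Let u = q − x = 70.78. δu = √(δq² + δx²) = √(41.0 + 0.0172) = 6.40, so δu/u = 0.0904.
Q is then a monomial in u, z, w:
δQ/Q = √((δu/u)² + (3·δz/z)² + (3·δw/w)²) = √(0.00818 + 0.0720 + 0.000960) = 0.285
Q = 1.517e+10, so δQ = 0.285 × 1.517e+10 = 4.32e+09.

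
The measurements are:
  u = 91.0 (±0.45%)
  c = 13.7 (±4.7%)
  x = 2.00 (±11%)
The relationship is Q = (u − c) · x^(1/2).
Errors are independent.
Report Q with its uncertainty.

109 ± 6.11

Let w = u − c = 77.3. δw = √(δu² + δc²) = √(0.168 + 0.415) = 0.763, so δw/w = 0.00987.
Q is then a monomial in w, x:
δQ/Q = √((δw/w)² + (½·δx/x)²) = √(9.75e-05 + 0.00302) = 0.0559
Q = 109, so δQ = 0.0559 × 109 = 6.11.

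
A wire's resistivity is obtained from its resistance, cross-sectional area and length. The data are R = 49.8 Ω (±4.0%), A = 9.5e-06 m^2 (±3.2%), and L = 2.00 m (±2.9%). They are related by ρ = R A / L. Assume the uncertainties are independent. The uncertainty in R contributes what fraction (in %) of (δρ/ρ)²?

(δρ/ρ)² = (1·δR/R)² + (1·δA/A)² + (-1·δL/L)²
  R term: (1×0.0400)² = 0.00160
  A term: (1×0.0320)² = 0.00102
  L term: (-1×0.0290)² = 0.000841
Total = 0.00346. Share from R = 0.00160/0.00346 = 0.462.

46.2%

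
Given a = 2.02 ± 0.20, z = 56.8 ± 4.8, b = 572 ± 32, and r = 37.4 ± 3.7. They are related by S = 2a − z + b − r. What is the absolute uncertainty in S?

32.6

Sums and differences: (δS)² = Σ (cᵢ δxᵢ)².
  (2·δa)² = 0.160;  (δz)² = 23.0;  (δb)² = 1020;  (δr)² = 13.7
δS = √(1060) = 32.6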